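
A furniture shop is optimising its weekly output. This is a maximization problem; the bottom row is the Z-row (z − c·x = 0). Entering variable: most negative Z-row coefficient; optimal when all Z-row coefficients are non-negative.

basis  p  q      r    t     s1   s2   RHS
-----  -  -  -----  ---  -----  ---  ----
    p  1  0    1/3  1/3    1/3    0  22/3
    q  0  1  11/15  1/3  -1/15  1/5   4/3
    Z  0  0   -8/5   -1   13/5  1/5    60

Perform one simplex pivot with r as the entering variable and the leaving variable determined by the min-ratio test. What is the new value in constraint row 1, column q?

Ratio test on column r — row 1: (22/3)/(1/3) = 22; row 2: (4/3)/(11/15) = 20/11. Minimum is 20/11 at row 2 (q leaves); pivot element 11/15.
Divide row 2 by 11/15; eliminate column r from the other rows.
Row 1 update in column q: 0 − (1/3)·(15/11) = -5/11.

-5/11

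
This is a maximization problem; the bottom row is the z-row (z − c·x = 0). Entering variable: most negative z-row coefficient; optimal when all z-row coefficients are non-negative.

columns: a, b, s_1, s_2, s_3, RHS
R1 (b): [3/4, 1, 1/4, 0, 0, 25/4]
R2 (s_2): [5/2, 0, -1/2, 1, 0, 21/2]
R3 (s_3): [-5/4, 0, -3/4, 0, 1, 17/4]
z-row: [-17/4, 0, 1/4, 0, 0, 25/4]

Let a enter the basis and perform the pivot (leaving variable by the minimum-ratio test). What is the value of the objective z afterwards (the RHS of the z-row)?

Ratio test on column a — row 1: (25/4)/(3/4) = 25/3; row 2: (21/2)/(5/2) = 21/5; row 3: entry -5/4 ≤ 0. Minimum is 21/5 at row 2 (s_2 leaves); pivot element 5/2.
Pivot on row 2; the z-row RHS becomes 25/4 − (-17/4)·(21/5) = 241/10.

241/10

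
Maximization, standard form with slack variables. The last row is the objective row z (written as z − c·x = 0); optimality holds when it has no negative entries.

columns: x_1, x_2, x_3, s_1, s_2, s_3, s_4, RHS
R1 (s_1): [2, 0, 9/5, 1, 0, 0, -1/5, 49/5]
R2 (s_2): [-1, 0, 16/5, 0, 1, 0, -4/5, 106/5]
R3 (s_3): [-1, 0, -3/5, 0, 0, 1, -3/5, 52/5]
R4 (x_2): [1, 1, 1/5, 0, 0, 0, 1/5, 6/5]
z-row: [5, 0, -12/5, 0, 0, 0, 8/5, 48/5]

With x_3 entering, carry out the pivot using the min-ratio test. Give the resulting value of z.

68/3

Ratio test on column x_3 — row 1: (49/5)/(9/5) = 49/9; row 2: (106/5)/(16/5) = 53/8; row 3: entry -3/5 ≤ 0; row 4: (6/5)/(1/5) = 6. Minimum is 49/9 at row 1 (s_1 leaves); pivot element 9/5.
Pivot on row 1; the z-row RHS becomes 48/5 − (-12/5)·(49/9) = 68/3.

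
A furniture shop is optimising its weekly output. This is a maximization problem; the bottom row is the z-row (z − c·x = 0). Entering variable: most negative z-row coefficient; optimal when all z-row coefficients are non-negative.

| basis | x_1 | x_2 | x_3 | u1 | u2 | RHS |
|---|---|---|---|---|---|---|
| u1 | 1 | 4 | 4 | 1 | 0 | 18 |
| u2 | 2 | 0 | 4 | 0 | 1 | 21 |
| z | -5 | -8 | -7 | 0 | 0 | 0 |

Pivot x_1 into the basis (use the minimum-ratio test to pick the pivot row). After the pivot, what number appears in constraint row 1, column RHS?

15/2

Ratio test on column x_1 — row 1: 18/1 = 18; row 2: 21/2 = 21/2. Minimum is 21/2 at row 2 (u2 leaves); pivot element 2.
Divide row 2 by 2; eliminate column x_1 from the other rows.
Row 1 update in column RHS: 18 − 1·(21/2) = 15/2.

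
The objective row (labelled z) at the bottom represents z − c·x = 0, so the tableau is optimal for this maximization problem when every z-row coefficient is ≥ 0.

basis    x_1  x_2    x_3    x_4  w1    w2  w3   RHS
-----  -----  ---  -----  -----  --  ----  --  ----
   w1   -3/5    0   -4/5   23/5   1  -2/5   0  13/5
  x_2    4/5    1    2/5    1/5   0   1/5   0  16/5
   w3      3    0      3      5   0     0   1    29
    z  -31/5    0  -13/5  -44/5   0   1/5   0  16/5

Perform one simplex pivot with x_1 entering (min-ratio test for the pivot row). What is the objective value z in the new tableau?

Ratio test on column x_1 — row 1: entry -3/5 ≤ 0; row 2: (16/5)/(4/5) = 4; row 3: 29/3 = 29/3. Minimum is 4 at row 2 (x_2 leaves); pivot element 4/5.
Pivot on row 2; the z-row RHS becomes 16/5 − (-31/5)·4 = 28.

28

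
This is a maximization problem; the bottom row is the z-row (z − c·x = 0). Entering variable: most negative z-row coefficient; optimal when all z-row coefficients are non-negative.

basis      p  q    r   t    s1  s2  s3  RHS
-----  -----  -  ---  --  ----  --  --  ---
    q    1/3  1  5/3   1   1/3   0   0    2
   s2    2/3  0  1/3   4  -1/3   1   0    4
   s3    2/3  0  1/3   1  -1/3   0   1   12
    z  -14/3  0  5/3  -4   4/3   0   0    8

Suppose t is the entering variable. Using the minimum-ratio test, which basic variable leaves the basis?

Column t entries and ratios — q: 2/1 = 2; s2: 4/4 = 1; s3: 12/1 = 12.
Smallest ratio is 1 in the row of s2, so s2 leaves.

s2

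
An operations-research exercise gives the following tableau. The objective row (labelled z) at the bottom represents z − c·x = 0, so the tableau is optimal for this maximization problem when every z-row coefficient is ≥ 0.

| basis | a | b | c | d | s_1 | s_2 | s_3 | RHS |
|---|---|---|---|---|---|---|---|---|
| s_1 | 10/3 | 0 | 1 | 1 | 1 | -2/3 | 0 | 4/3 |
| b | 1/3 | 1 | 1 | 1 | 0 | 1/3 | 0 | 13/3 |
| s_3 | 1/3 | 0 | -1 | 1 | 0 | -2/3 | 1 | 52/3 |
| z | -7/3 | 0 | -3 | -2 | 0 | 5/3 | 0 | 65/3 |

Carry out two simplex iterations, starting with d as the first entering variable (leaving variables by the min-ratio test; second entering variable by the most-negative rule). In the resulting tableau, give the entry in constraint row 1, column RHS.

4/3

Ratio test on column d — row 1: (4/3)/1 = 4/3; row 2: (13/3)/1 = 13/3; row 3: (52/3)/1 = 52/3. Minimum is 4/3 at row 1 (s_1 leaves); pivot element 1.
Divide row 1 by 1; eliminate column d from the other rows.
Second iteration: most negative z-row entry is -1 in column c, so c enters.
Ratio test on column c — row 1: (4/3)/1 = 4/3; row 2: entry 0 ≤ 0; row 3: entry -2 ≤ 0. Minimum is 4/3 at row 1 (d leaves); pivot element 1.
Divide row 1 by 1; eliminate column c from the other rows.
After both pivots, the entry at constraint row 1, column RHS is 4/3.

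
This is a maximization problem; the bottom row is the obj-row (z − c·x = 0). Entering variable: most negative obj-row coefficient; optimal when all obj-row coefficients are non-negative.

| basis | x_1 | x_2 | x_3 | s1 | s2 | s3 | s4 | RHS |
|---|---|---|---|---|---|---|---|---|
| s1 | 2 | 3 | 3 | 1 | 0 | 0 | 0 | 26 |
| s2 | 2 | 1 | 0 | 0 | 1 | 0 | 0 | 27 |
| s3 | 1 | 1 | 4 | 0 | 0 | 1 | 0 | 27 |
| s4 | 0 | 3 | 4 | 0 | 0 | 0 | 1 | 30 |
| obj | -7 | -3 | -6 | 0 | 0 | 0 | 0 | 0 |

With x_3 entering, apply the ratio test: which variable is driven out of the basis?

Column x_3 entries and ratios — s1: 26/3 = 26/3; s2: 0 ≤ 0, skip; s3: 27/4 = 27/4; s4: 30/4 = 15/2.
Smallest ratio is 27/4 in the row of s3, so s3 leaves.

s3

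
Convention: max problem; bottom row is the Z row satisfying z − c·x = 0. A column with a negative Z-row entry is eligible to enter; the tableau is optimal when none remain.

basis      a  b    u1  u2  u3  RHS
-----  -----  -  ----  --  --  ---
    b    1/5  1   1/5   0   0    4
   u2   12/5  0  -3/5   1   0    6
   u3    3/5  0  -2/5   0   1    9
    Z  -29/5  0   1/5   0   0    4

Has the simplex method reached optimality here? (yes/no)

no

The Z-row has a negative entry -29/5 in column a, so it is not optimal.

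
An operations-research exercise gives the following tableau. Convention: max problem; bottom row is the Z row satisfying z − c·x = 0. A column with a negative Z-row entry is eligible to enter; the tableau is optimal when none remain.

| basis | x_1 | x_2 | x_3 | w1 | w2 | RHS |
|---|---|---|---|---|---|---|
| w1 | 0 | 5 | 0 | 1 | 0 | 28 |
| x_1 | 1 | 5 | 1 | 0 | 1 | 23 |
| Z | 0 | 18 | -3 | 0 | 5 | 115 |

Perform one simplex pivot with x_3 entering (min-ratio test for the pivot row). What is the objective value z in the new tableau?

184

Ratio test on column x_3 — row 1: entry 0 ≤ 0; row 2: 23/1 = 23. Minimum is 23 at row 2 (x_1 leaves); pivot element 1.
Pivot on row 2; the Z-row RHS becomes 115 − (-3)·23 = 184.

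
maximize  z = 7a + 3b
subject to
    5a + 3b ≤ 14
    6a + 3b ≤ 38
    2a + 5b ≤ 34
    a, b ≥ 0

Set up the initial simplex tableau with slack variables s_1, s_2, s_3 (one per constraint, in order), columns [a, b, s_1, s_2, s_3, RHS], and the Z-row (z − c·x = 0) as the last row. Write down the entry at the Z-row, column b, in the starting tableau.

-3

The Z-row carries the negated objective coefficients: the b entry is -3.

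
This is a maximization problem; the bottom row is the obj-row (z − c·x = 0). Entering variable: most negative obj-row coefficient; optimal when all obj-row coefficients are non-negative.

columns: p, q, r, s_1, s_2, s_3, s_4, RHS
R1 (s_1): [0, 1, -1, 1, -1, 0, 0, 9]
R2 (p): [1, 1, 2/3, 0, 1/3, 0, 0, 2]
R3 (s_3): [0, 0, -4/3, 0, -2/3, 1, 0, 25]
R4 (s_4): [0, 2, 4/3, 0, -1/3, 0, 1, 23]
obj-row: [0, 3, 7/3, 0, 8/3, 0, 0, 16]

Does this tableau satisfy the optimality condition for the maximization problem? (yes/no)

Every obj-row coefficient is ≥ 0, so the tableau is optimal.

yes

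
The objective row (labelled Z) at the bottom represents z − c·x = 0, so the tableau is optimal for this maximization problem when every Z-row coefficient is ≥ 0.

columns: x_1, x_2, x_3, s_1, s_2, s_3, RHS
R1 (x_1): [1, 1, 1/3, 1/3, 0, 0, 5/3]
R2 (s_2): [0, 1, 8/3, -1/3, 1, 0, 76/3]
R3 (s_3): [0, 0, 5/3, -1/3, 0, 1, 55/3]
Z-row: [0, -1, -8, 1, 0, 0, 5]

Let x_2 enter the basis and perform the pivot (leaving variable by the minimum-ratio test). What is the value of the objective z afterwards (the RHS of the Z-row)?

20/3

Ratio test on column x_2 — row 1: (5/3)/1 = 5/3; row 2: (76/3)/1 = 76/3; row 3: entry 0 ≤ 0. Minimum is 5/3 at row 1 (x_1 leaves); pivot element 1.
Pivot on row 1; the Z-row RHS becomes 5 − (-1)·(5/3) = 20/3.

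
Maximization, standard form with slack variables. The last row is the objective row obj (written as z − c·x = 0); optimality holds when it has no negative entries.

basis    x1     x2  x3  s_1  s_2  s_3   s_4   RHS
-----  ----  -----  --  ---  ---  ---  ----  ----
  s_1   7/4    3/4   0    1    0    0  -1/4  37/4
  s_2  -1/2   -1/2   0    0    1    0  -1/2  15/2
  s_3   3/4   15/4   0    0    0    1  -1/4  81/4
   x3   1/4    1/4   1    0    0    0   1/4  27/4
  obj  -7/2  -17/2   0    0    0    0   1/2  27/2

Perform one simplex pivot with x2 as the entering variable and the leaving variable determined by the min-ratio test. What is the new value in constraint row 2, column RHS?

51/5

Ratio test on column x2 — row 1: (37/4)/(3/4) = 37/3; row 2: entry -1/2 ≤ 0; row 3: (81/4)/(15/4) = 27/5; row 4: (27/4)/(1/4) = 27. Minimum is 27/5 at row 3 (s_3 leaves); pivot element 15/4.
Divide row 3 by 15/4; eliminate column x2 from the other rows.
Row 2 update in column RHS: 15/2 − (-1/2)·(27/5) = 51/5.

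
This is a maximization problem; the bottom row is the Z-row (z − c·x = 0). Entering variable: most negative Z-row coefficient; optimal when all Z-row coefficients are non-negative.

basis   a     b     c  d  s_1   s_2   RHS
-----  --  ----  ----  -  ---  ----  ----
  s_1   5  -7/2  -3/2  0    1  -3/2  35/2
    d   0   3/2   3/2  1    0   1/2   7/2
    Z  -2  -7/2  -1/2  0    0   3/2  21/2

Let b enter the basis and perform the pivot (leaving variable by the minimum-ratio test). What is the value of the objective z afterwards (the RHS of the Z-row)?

56/3

Ratio test on column b — row 1: entry -7/2 ≤ 0; row 2: (7/2)/(3/2) = 7/3. Minimum is 7/3 at row 2 (d leaves); pivot element 3/2.
Pivot on row 2; the Z-row RHS becomes 21/2 − (-7/2)·(7/3) = 56/3.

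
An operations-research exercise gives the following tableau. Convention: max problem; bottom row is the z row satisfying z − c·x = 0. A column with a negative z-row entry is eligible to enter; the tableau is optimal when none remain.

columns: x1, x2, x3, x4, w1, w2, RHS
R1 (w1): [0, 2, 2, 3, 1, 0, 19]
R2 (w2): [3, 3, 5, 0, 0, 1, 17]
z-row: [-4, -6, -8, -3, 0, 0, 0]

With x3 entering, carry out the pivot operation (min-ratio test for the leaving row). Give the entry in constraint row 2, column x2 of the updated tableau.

3/5

Ratio test on column x3 — row 1: 19/2 = 19/2; row 2: 17/5 = 17/5. Minimum is 17/5 at row 2 (w2 leaves); pivot element 5.
Divide row 2 by 5; eliminate column x3 from the other rows.
In the new row 2, the x2 entry is the old entry divided by the pivot: 3/5 = 3/5.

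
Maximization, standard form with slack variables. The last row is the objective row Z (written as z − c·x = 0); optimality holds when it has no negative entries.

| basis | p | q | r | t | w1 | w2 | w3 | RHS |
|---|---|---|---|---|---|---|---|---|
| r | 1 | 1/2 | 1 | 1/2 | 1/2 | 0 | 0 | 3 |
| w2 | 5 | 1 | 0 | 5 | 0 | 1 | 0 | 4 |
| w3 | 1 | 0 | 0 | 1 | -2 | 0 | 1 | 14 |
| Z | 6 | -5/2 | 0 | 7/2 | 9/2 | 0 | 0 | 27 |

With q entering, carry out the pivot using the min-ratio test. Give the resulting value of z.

37

Ratio test on column q — row 1: 3/(1/2) = 6; row 2: 4/1 = 4; row 3: entry 0 ≤ 0. Minimum is 4 at row 2 (w2 leaves); pivot element 1.
Pivot on row 2; the Z-row RHS becomes 27 − (-5/2)·4 = 37.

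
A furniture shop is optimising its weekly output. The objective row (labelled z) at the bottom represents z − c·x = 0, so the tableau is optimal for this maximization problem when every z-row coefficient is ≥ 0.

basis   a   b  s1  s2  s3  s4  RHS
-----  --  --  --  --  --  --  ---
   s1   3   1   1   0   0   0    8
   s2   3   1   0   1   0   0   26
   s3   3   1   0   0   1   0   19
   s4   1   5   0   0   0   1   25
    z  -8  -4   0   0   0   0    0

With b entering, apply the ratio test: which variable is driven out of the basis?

s4

Column b entries and ratios — s1: 8/1 = 8; s2: 26/1 = 26; s3: 19/1 = 19; s4: 25/5 = 5.
Smallest ratio is 5 in the row of s4, so s4 leaves.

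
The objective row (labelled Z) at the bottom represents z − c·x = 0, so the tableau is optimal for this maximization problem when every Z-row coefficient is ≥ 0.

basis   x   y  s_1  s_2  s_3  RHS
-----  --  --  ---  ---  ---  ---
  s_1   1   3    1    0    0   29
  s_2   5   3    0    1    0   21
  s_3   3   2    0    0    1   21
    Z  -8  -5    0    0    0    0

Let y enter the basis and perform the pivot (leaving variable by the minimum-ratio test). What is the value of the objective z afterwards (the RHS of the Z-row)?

Ratio test on column y — row 1: 29/3 = 29/3; row 2: 21/3 = 7; row 3: 21/2 = 21/2. Minimum is 7 at row 2 (s_2 leaves); pivot element 3.
Pivot on row 2; the Z-row RHS becomes 0 − (-5)·7 = 35.

35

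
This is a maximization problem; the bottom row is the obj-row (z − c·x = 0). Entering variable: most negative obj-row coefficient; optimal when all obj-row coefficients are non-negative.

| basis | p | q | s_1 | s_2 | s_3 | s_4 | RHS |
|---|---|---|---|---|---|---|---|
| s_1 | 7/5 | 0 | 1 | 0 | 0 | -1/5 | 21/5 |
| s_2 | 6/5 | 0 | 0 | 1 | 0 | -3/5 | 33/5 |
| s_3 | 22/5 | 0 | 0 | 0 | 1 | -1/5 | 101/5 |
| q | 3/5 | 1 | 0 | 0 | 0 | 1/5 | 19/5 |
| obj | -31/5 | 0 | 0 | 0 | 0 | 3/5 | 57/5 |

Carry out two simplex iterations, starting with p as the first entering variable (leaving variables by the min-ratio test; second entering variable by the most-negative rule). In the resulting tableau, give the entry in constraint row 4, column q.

7/2

Ratio test on column p — row 1: (21/5)/(7/5) = 3; row 2: (33/5)/(6/5) = 11/2; row 3: (101/5)/(22/5) = 101/22; row 4: (19/5)/(3/5) = 19/3. Minimum is 3 at row 1 (s_1 leaves); pivot element 7/5.
Divide row 1 by 7/5; eliminate column p from the other rows.
Second iteration: most negative obj-row entry is -2/7 in column s_4, so s_4 enters.
Ratio test on column s_4 — row 1: entry -1/7 ≤ 0; row 2: entry -3/7 ≤ 0; row 3: 7/(3/7) = 49/3; row 4: 2/(2/7) = 7. Minimum is 7 at row 4 (q leaves); pivot element 2/7.
Divide row 4 by 2/7; eliminate column s_4 from the other rows.
After both pivots, the entry at constraint row 4, column q is 7/2.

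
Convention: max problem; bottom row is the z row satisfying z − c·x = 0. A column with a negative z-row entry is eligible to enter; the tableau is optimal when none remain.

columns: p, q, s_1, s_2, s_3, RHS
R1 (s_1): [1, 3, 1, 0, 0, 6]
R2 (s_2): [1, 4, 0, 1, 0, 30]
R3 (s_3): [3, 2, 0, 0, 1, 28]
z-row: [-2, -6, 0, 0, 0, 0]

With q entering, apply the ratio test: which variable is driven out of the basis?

Column q entries and ratios — s_1: 6/3 = 2; s_2: 30/4 = 15/2; s_3: 28/2 = 14.
Smallest ratio is 2 in the row of s_1, so s_1 leaves.

s_1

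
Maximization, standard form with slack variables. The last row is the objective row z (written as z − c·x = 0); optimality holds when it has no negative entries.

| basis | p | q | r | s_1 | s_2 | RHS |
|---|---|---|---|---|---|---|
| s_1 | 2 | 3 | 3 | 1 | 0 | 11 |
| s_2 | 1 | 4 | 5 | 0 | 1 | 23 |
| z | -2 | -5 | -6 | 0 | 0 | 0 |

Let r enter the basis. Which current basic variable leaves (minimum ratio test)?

s_1

Column r entries and ratios — s_1: 11/3 = 11/3; s_2: 23/5 = 23/5.
Smallest ratio is 11/3 in the row of s_1, so s_1 leaves.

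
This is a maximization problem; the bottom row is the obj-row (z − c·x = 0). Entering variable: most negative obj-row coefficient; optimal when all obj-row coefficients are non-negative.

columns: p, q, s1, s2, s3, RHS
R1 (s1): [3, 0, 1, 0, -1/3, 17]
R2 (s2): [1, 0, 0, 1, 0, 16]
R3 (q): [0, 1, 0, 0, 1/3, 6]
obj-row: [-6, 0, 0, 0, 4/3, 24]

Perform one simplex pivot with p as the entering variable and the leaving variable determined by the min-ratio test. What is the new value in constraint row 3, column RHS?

6

Ratio test on column p — row 1: 17/3 = 17/3; row 2: 16/1 = 16; row 3: entry 0 ≤ 0. Minimum is 17/3 at row 1 (s1 leaves); pivot element 3.
Divide row 1 by 3; eliminate column p from the other rows.
Row 3 update in column RHS: 6 − 0·(17/3) = 6.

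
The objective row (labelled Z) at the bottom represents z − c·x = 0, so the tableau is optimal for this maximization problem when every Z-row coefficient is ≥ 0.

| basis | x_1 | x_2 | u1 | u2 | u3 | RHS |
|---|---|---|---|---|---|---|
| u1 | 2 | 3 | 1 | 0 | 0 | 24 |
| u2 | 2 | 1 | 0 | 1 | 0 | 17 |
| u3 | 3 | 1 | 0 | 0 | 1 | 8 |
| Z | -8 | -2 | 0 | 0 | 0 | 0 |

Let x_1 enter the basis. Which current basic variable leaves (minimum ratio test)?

u3

Column x_1 entries and ratios — u1: 24/2 = 12; u2: 17/2 = 17/2; u3: 8/3 = 8/3.
Smallest ratio is 8/3 in the row of u3, so u3 leaves.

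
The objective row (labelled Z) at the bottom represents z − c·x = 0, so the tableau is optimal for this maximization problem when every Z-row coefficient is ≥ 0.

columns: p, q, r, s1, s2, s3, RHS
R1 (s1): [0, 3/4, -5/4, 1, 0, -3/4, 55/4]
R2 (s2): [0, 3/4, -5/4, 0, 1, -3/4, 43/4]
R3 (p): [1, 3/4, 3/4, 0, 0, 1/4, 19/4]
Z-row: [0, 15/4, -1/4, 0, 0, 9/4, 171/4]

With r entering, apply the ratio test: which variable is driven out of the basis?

Column r entries and ratios — s1: -5/4 ≤ 0, skip; s2: -5/4 ≤ 0, skip; p: (19/4)/(3/4) = 19/3.
Smallest ratio is 19/3 in the row of p, so p leaves.

p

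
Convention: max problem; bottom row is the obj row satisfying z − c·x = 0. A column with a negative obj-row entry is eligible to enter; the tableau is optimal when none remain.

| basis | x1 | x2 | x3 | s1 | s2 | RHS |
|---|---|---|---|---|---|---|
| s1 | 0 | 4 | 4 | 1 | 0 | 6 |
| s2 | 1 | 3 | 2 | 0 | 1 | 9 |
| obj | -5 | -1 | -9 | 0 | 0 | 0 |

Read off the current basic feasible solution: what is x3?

x3 is not in the basis, so in the current basic feasible solution x3 = 0.

0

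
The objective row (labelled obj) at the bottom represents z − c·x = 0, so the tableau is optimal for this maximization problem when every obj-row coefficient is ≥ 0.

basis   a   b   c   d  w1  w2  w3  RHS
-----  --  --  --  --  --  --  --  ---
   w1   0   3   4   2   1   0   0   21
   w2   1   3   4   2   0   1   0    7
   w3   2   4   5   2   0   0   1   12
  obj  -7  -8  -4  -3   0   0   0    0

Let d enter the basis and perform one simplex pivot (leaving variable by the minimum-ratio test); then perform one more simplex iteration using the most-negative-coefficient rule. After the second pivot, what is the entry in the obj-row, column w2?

Ratio test on column d — row 1: 21/2 = 21/2; row 2: 7/2 = 7/2; row 3: 12/2 = 6. Minimum is 7/2 at row 2 (w2 leaves); pivot element 2.
Divide row 2 by 2; eliminate column d from the other rows.
Second iteration: most negative obj-row entry is -11/2 in column a, so a enters.
Ratio test on column a — row 1: entry -1 ≤ 0; row 2: (7/2)/(1/2) = 7; row 3: 5/1 = 5. Minimum is 5 at row 3 (w3 leaves); pivot element 1.
Divide row 3 by 1; eliminate column a from the other rows.
After both pivots, the entry at the obj-row, column w2 is -4.

-4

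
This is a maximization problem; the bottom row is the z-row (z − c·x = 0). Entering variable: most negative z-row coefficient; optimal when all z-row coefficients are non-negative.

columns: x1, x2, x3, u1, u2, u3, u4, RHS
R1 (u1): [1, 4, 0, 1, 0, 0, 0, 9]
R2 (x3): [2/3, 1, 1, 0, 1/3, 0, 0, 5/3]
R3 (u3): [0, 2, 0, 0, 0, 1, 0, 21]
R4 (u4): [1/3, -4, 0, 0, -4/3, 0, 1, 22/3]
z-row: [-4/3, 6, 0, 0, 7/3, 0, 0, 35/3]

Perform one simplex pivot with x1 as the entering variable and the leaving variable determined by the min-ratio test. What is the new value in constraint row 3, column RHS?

21

Ratio test on column x1 — row 1: 9/1 = 9; row 2: (5/3)/(2/3) = 5/2; row 3: entry 0 ≤ 0; row 4: (22/3)/(1/3) = 22. Minimum is 5/2 at row 2 (x3 leaves); pivot element 2/3.
Divide row 2 by 2/3; eliminate column x1 from the other rows.
Row 3 update in column RHS: 21 − 0·(5/2) = 21.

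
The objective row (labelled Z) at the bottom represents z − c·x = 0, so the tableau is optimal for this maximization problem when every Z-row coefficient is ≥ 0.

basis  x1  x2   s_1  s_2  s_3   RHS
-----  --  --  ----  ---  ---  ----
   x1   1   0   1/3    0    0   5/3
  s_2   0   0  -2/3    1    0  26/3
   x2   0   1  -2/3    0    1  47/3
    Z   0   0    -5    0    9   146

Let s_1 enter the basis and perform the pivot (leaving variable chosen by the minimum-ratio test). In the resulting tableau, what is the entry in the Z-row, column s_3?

9

Ratio test on column s_1 — row 1: (5/3)/(1/3) = 5; row 2: entry -2/3 ≤ 0; row 3: entry -2/3 ≤ 0. Minimum is 5 at row 1 (x1 leaves); pivot element 1/3.
Divide row 1 by 1/3; eliminate column s_1 from the other rows.
Z-row update in column s_3: 9 − (-5)·0 = 9.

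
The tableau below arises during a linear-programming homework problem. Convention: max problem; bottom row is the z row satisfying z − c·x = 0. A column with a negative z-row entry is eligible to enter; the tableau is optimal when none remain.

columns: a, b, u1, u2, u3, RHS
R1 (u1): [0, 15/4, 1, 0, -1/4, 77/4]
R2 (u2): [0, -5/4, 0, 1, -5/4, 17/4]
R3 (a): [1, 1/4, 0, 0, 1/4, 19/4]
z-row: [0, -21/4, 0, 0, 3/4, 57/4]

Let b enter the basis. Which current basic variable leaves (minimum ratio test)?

u1

Column b entries and ratios — u1: (77/4)/(15/4) = 77/15; u2: -5/4 ≤ 0, skip; a: (19/4)/(1/4) = 19.
Smallest ratio is 77/15 in the row of u1, so u1 leaves.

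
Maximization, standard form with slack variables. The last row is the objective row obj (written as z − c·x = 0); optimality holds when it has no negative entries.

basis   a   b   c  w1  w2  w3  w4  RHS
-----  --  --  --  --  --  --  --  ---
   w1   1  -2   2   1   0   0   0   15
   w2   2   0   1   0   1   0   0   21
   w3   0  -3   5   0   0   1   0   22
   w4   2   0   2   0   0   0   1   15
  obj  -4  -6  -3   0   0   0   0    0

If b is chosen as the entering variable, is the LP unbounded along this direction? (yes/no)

Every constraint-row entry in column b is ≤ 0, so increasing b is unbounded.

yes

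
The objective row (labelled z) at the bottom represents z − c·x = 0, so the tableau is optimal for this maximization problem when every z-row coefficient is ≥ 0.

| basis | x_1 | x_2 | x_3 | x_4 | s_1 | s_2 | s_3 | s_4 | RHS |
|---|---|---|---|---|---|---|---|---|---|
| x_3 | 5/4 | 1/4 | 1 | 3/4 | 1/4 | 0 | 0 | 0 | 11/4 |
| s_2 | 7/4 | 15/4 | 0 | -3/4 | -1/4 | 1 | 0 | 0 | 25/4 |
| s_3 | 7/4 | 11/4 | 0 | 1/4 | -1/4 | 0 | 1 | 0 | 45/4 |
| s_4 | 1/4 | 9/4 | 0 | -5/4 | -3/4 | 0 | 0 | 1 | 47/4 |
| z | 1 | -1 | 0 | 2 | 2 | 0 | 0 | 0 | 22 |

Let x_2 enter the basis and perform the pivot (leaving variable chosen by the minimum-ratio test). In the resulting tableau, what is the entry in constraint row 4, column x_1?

-4/5

Ratio test on column x_2 — row 1: (11/4)/(1/4) = 11; row 2: (25/4)/(15/4) = 5/3; row 3: (45/4)/(11/4) = 45/11; row 4: (47/4)/(9/4) = 47/9. Minimum is 5/3 at row 2 (s_2 leaves); pivot element 15/4.
Divide row 2 by 15/4; eliminate column x_2 from the other rows.
Row 4 update in column x_1: 1/4 − (9/4)·(7/15) = -4/5.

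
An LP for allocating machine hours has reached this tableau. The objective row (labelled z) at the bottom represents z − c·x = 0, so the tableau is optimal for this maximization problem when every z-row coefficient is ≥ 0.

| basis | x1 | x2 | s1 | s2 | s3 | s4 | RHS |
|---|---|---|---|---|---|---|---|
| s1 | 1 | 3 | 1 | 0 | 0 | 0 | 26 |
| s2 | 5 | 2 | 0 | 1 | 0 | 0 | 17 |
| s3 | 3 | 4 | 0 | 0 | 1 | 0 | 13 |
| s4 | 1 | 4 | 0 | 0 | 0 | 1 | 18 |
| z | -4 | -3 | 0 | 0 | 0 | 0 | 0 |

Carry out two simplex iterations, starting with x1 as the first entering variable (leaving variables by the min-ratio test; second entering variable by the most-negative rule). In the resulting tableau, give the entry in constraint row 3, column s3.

Ratio test on column x1 — row 1: 26/1 = 26; row 2: 17/5 = 17/5; row 3: 13/3 = 13/3; row 4: 18/1 = 18. Minimum is 17/5 at row 2 (s2 leaves); pivot element 5.
Divide row 2 by 5; eliminate column x1 from the other rows.
Second iteration: most negative z-row entry is -7/5 in column x2, so x2 enters.
Ratio test on column x2 — row 1: (113/5)/(13/5) = 113/13; row 2: (17/5)/(2/5) = 17/2; row 3: (14/5)/(14/5) = 1; row 4: (73/5)/(18/5) = 73/18. Minimum is 1 at row 3 (s3 leaves); pivot element 14/5.
Divide row 3 by 14/5; eliminate column x2 from the other rows.
After both pivots, the entry at constraint row 3, column s3 is 5/14.

5/14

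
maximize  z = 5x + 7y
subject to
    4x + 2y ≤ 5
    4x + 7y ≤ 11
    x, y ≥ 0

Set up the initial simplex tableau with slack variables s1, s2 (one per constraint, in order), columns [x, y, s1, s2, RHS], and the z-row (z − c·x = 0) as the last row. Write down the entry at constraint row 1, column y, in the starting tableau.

2

Constraint 1 has coefficient 2 on y.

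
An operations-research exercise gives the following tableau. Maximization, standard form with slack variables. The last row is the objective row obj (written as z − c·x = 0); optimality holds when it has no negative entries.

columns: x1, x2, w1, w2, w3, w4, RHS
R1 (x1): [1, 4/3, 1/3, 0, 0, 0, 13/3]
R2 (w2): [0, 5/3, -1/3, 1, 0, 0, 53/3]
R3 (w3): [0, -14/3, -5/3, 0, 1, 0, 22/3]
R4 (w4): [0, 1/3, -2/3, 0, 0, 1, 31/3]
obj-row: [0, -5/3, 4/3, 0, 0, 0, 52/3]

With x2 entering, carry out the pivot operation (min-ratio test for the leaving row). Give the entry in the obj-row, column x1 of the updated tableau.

Ratio test on column x2 — row 1: (13/3)/(4/3) = 13/4; row 2: (53/3)/(5/3) = 53/5; row 3: entry -14/3 ≤ 0; row 4: (31/3)/(1/3) = 31. Minimum is 13/4 at row 1 (x1 leaves); pivot element 4/3.
Divide row 1 by 4/3; eliminate column x2 from the other rows.
obj-row update in column x1: 0 − (-5/3)·(3/4) = 5/4.

5/4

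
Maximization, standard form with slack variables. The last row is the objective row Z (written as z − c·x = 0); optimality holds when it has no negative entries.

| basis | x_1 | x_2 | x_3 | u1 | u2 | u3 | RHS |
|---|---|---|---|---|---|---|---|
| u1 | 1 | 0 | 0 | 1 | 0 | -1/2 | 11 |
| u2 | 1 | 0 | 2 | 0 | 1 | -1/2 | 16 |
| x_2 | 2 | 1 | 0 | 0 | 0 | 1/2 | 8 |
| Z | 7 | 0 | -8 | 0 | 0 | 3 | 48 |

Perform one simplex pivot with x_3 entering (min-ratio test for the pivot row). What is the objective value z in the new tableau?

112

Ratio test on column x_3 — row 1: entry 0 ≤ 0; row 2: 16/2 = 8; row 3: entry 0 ≤ 0. Minimum is 8 at row 2 (u2 leaves); pivot element 2.
Pivot on row 2; the Z-row RHS becomes 48 − (-8)·8 = 112.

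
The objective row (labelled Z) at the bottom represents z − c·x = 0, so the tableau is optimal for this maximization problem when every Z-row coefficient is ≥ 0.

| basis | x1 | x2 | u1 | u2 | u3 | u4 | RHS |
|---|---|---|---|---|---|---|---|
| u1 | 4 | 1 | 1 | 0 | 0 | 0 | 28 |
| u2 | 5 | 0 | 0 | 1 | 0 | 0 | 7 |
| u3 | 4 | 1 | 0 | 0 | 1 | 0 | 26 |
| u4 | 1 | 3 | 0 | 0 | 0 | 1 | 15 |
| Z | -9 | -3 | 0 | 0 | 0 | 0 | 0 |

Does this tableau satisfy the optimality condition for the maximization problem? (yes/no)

no

The Z-row has a negative entry -9 in column x1, so it is not optimal.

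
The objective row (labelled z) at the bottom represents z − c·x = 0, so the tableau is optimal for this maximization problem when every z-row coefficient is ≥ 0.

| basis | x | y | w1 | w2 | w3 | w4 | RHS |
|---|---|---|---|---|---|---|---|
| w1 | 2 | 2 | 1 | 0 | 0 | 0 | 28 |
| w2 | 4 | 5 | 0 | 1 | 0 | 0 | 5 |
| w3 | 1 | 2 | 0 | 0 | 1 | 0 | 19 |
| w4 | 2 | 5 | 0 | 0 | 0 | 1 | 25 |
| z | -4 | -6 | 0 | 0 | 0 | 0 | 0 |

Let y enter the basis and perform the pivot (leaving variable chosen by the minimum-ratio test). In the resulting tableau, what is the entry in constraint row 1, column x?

2/5

Ratio test on column y — row 1: 28/2 = 14; row 2: 5/5 = 1; row 3: 19/2 = 19/2; row 4: 25/5 = 5. Minimum is 1 at row 2 (w2 leaves); pivot element 5.
Divide row 2 by 5; eliminate column y from the other rows.
Row 1 update in column x: 2 − 2·(4/5) = 2/5.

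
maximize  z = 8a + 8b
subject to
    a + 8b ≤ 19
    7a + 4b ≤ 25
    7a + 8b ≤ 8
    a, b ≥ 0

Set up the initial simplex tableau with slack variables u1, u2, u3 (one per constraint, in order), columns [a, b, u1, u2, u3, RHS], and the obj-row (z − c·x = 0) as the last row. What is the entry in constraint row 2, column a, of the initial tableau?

7

Constraint 2 has coefficient 7 on a.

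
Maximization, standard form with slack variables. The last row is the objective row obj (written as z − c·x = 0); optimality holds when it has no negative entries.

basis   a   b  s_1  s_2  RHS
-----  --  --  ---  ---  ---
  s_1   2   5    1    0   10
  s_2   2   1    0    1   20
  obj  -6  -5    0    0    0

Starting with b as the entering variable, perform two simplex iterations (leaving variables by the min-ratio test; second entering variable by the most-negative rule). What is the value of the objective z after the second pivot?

30

Ratio test on column b — row 1: 10/5 = 2; row 2: 20/1 = 20. Minimum is 2 at row 1 (s_1 leaves); pivot element 5.
Pivot on row 1; the obj-row RHS becomes 0 − (-5)·2 = 10.
Next entering variable (most negative obj-row entry -4): a.
Ratio test on column a — row 1: 2/(2/5) = 5; row 2: 18/(8/5) = 45/4. Minimum is 5 at row 1 (b leaves); pivot element 2/5.
After the second pivot the obj-row RHS is 10 − (-4)·5 = 30.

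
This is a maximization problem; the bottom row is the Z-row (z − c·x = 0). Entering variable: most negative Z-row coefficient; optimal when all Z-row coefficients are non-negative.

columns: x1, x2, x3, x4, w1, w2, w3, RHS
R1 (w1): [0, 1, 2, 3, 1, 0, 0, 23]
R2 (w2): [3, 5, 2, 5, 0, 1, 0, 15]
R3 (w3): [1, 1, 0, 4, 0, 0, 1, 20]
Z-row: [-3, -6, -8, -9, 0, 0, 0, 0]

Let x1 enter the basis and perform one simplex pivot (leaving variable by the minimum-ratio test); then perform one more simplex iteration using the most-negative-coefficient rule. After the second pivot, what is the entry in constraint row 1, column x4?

Ratio test on column x1 — row 1: entry 0 ≤ 0; row 2: 15/3 = 5; row 3: 20/1 = 20. Minimum is 5 at row 2 (w2 leaves); pivot element 3.
Divide row 2 by 3; eliminate column x1 from the other rows.
Second iteration: most negative Z-row entry is -6 in column x3, so x3 enters.
Ratio test on column x3 — row 1: 23/2 = 23/2; row 2: 5/(2/3) = 15/2; row 3: entry -2/3 ≤ 0. Minimum is 15/2 at row 2 (x1 leaves); pivot element 2/3.
Divide row 2 by 2/3; eliminate column x3 from the other rows.
After both pivots, the entry at constraint row 1, column x4 is -2.

-2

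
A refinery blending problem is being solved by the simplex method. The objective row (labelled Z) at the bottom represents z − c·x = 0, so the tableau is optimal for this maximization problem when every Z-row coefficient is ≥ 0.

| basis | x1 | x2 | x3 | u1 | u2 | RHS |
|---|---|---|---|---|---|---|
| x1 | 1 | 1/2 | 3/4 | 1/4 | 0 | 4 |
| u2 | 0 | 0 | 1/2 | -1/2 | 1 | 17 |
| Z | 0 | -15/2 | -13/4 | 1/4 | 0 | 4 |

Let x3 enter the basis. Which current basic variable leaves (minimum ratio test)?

Column x3 entries and ratios — x1: 4/(3/4) = 16/3; u2: 17/(1/2) = 34.
Smallest ratio is 16/3 in the row of x1, so x1 leaves.

x1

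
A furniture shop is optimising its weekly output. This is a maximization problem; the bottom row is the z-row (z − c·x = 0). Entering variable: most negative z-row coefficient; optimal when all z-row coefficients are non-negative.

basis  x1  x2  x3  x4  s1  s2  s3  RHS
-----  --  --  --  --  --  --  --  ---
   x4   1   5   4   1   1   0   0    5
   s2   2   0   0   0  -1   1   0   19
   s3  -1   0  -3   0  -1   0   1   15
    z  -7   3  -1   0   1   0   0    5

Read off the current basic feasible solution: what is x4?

x4 is basic (row 1); its value is the RHS of that row, 5.

5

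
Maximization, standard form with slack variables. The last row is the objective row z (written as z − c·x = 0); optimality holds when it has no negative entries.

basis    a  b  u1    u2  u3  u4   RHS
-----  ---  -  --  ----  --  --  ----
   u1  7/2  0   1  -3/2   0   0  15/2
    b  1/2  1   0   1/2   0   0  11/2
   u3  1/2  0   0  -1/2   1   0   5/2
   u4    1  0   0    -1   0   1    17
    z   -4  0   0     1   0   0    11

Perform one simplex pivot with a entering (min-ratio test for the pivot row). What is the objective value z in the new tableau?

Ratio test on column a — row 1: (15/2)/(7/2) = 15/7; row 2: (11/2)/(1/2) = 11; row 3: (5/2)/(1/2) = 5; row 4: 17/1 = 17. Minimum is 15/7 at row 1 (u1 leaves); pivot element 7/2.
Pivot on row 1; the z-row RHS becomes 11 − (-4)·(15/7) = 137/7.

137/7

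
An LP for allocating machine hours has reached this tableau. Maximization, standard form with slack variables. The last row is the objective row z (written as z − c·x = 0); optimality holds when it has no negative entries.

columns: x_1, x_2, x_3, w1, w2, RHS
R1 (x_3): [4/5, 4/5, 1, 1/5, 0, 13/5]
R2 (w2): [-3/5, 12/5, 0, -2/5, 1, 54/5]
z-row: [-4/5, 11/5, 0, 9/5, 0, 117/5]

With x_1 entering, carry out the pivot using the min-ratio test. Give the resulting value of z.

Ratio test on column x_1 — row 1: (13/5)/(4/5) = 13/4; row 2: entry -3/5 ≤ 0. Minimum is 13/4 at row 1 (x_3 leaves); pivot element 4/5.
Pivot on row 1; the z-row RHS becomes 117/5 − (-4/5)·(13/4) = 26.

26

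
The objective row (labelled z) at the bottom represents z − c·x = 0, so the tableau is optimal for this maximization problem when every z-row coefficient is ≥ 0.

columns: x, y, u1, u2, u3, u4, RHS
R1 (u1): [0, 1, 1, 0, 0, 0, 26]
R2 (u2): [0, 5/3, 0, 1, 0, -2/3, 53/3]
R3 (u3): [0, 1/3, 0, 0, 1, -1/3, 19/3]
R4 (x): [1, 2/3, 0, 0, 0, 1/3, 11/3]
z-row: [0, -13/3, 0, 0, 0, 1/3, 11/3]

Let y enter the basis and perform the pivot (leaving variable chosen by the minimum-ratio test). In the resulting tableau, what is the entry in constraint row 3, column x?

-1/2

Ratio test on column y — row 1: 26/1 = 26; row 2: (53/3)/(5/3) = 53/5; row 3: (19/3)/(1/3) = 19; row 4: (11/3)/(2/3) = 11/2. Minimum is 11/2 at row 4 (x leaves); pivot element 2/3.
Divide row 4 by 2/3; eliminate column y from the other rows.
Row 3 update in column x: 0 − (1/3)·(3/2) = -1/2.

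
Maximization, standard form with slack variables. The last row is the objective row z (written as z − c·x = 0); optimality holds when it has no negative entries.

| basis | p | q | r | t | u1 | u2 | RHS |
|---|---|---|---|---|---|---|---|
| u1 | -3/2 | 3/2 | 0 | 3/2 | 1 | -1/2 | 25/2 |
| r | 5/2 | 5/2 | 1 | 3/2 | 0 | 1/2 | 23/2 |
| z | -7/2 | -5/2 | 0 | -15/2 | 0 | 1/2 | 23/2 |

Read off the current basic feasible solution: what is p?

p is not in the basis, so in the current basic feasible solution p = 0.

0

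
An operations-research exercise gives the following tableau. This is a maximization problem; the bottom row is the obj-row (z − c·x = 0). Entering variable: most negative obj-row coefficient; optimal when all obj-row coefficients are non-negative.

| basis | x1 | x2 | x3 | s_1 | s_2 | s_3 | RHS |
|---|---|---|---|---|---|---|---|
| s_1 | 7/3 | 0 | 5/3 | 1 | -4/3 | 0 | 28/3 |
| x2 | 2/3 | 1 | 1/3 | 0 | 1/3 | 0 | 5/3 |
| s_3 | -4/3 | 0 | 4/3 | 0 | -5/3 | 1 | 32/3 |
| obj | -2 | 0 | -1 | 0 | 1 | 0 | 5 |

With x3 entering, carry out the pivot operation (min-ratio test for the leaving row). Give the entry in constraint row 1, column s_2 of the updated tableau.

-3

Ratio test on column x3 — row 1: (28/3)/(5/3) = 28/5; row 2: (5/3)/(1/3) = 5; row 3: (32/3)/(4/3) = 8. Minimum is 5 at row 2 (x2 leaves); pivot element 1/3.
Divide row 2 by 1/3; eliminate column x3 from the other rows.
Row 1 update in column s_2: -4/3 − (5/3)·1 = -3.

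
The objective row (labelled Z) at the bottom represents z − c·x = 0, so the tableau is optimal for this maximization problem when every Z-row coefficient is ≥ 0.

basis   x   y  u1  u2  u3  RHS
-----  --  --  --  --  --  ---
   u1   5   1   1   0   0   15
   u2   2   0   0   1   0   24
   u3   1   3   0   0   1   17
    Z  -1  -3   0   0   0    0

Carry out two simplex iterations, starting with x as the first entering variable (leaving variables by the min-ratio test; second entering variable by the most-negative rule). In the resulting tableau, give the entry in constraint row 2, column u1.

Ratio test on column x — row 1: 15/5 = 3; row 2: 24/2 = 12; row 3: 17/1 = 17. Minimum is 3 at row 1 (u1 leaves); pivot element 5.
Divide row 1 by 5; eliminate column x from the other rows.
Second iteration: most negative Z-row entry is -14/5 in column y, so y enters.
Ratio test on column y — row 1: 3/(1/5) = 15; row 2: entry -2/5 ≤ 0; row 3: 14/(14/5) = 5. Minimum is 5 at row 3 (u3 leaves); pivot element 14/5.
Divide row 3 by 14/5; eliminate column y from the other rows.
After both pivots, the entry at constraint row 2, column u1 is -3/7.

-3/7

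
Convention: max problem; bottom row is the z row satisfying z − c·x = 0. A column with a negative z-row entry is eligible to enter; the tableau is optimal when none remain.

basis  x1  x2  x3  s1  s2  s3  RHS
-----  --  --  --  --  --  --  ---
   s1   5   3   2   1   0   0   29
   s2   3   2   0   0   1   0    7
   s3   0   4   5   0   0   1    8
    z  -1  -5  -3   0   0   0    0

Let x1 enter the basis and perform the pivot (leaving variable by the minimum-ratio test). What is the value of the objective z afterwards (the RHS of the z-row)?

7/3

Ratio test on column x1 — row 1: 29/5 = 29/5; row 2: 7/3 = 7/3; row 3: entry 0 ≤ 0. Minimum is 7/3 at row 2 (s2 leaves); pivot element 3.
Pivot on row 2; the z-row RHS becomes 0 − (-1)·(7/3) = 7/3.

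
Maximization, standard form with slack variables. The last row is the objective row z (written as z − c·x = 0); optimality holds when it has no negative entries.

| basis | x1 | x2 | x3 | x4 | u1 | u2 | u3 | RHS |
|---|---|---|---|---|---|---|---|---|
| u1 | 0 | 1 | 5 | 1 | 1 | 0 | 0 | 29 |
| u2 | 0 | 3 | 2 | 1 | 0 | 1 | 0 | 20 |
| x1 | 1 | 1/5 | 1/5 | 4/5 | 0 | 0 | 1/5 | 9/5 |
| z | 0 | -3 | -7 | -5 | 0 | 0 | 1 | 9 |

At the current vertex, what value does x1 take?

x1 is basic (row 3); its value is the RHS of that row, 9/5.

9/5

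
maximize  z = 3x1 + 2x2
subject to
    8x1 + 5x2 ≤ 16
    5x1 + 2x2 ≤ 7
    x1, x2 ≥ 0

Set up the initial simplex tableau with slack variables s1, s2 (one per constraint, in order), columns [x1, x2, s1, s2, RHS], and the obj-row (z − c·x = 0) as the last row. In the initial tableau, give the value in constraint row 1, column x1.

Constraint 1 has coefficient 8 on x1.

8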